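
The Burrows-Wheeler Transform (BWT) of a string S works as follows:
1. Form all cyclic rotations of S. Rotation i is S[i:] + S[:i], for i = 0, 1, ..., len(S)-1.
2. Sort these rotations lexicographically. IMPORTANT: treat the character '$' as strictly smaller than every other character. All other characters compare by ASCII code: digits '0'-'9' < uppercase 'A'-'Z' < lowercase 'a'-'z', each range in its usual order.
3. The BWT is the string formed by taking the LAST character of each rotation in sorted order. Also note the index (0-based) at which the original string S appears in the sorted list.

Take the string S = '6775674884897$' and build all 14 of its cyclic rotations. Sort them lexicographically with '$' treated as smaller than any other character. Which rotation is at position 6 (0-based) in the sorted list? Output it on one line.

Answer: 7$677567488489

Derivation:
All 14 rotations (rotation i = S[i:]+S[:i]):
  rot[0] = 6775674884897$
  rot[1] = 775674884897$6
  rot[2] = 75674884897$67
  rot[3] = 5674884897$677
  rot[4] = 674884897$6775
  rot[5] = 74884897$67756
  rot[6] = 4884897$677567
  rot[7] = 884897$6775674
  rot[8] = 84897$67756748
  rot[9] = 4897$677567488
  rot[10] = 897$6775674884
  rot[11] = 97$67756748848
  rot[12] = 7$677567488489
  rot[13] = $6775674884897
Sorted (with $ < everything):
  sorted[0] = $6775674884897
  sorted[1] = 4884897$677567
  sorted[2] = 4897$677567488
  sorted[3] = 5674884897$677
  sorted[4] = 674884897$6775
  sorted[5] = 6775674884897$
  sorted[6] = 7$677567488489
  sorted[7] = 74884897$67756
  sorted[8] = 75674884897$67
  sorted[9] = 775674884897$6
  sorted[10] = 84897$67756748
  sorted[11] = 884897$6775674
  sorted[12] = 897$6775674884
  sorted[13] = 97$67756748848
sorted[6] = 7$677567488489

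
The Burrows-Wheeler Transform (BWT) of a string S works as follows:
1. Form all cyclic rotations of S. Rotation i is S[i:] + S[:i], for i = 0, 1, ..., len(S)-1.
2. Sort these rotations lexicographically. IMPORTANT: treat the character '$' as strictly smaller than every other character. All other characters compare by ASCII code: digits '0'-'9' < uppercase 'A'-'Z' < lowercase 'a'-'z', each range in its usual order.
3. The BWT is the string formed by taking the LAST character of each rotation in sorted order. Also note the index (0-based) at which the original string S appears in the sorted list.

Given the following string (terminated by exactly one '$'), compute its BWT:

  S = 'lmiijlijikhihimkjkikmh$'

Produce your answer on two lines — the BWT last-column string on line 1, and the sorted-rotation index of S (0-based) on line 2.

Answer: hmkihmlijkhikiijmij$kli
19

Derivation:
All 23 rotations (rotation i = S[i:]+S[:i]):
  rot[0] = lmiijlijikhihimkjkikmh$
  rot[1] = miijlijikhihimkjkikmh$l
  rot[2] = iijlijikhihimkjkikmh$lm
  rot[3] = ijlijikhihimkjkikmh$lmi
  rot[4] = jlijikhihimkjkikmh$lmii
  rot[5] = lijikhihimkjkikmh$lmiij
  rot[6] = ijikhihimkjkikmh$lmiijl
  rot[7] = jikhihimkjkikmh$lmiijli
  rot[8] = ikhihimkjkikmh$lmiijlij
  rot[9] = khihimkjkikmh$lmiijliji
  rot[10] = hihimkjkikmh$lmiijlijik
  rot[11] = ihimkjkikmh$lmiijlijikh
  rot[12] = himkjkikmh$lmiijlijikhi
  rot[13] = imkjkikmh$lmiijlijikhih
  rot[14] = mkjkikmh$lmiijlijikhihi
  rot[15] = kjkikmh$lmiijlijikhihim
  rot[16] = jkikmh$lmiijlijikhihimk
  rot[17] = kikmh$lmiijlijikhihimkj
  rot[18] = ikmh$lmiijlijikhihimkjk
  rot[19] = kmh$lmiijlijikhihimkjki
  rot[20] = mh$lmiijlijikhihimkjkik
  rot[21] = h$lmiijlijikhihimkjkikm
  rot[22] = $lmiijlijikhihimkjkikmh
Sorted (with $ < everything):
  sorted[0] = $lmiijlijikhihimkjkikmh  (last char: 'h')
  sorted[1] = h$lmiijlijikhihimkjkikm  (last char: 'm')
  sorted[2] = hihimkjkikmh$lmiijlijik  (last char: 'k')
  sorted[3] = himkjkikmh$lmiijlijikhi  (last char: 'i')
  sorted[4] = ihimkjkikmh$lmiijlijikh  (last char: 'h')
  sorted[5] = iijlijikhihimkjkikmh$lm  (last char: 'm')
  sorted[6] = ijikhihimkjkikmh$lmiijl  (last char: 'l')
  sorted[7] = ijlijikhihimkjkikmh$lmi  (last char: 'i')
  sorted[8] = ikhihimkjkikmh$lmiijlij  (last char: 'j')
  sorted[9] = ikmh$lmiijlijikhihimkjk  (last char: 'k')
  sorted[10] = imkjkikmh$lmiijlijikhih  (last char: 'h')
  sorted[11] = jikhihimkjkikmh$lmiijli  (last char: 'i')
  sorted[12] = jkikmh$lmiijlijikhihimk  (last char: 'k')
  sorted[13] = jlijikhihimkjkikmh$lmii  (last char: 'i')
  sorted[14] = khihimkjkikmh$lmiijliji  (last char: 'i')
  sorted[15] = kikmh$lmiijlijikhihimkj  (last char: 'j')
  sorted[16] = kjkikmh$lmiijlijikhihim  (last char: 'm')
  sorted[17] = kmh$lmiijlijikhihimkjki  (last char: 'i')
  sorted[18] = lijikhihimkjkikmh$lmiij  (last char: 'j')
  sorted[19] = lmiijlijikhihimkjkikmh$  (last char: '$')
  sorted[20] = mh$lmiijlijikhihimkjkik  (last char: 'k')
  sorted[21] = miijlijikhihimkjkikmh$l  (last char: 'l')
  sorted[22] = mkjkikmh$lmiijlijikhihi  (last char: 'i')
Last column: hmkihmlijkhikiijmij$kli
Original string S is at sorted index 19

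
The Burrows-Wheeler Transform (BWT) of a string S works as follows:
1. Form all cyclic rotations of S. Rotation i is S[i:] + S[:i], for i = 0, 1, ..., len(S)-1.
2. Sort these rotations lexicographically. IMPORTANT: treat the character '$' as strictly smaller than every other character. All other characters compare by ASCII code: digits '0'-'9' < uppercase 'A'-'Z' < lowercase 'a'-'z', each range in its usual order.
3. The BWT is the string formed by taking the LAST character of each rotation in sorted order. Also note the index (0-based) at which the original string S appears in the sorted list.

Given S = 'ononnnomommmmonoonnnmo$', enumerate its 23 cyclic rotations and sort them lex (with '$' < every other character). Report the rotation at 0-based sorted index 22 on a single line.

Answer: oonnnmo$ononnnomommmmon

Derivation:
All 23 rotations (rotation i = S[i:]+S[:i]):
  rot[0] = ononnnomommmmonoonnnmo$
  rot[1] = nonnnomommmmonoonnnmo$o
  rot[2] = onnnomommmmonoonnnmo$on
  rot[3] = nnnomommmmonoonnnmo$ono
  rot[4] = nnomommmmonoonnnmo$onon
  rot[5] = nomommmmonoonnnmo$ononn
  rot[6] = omommmmonoonnnmo$ononnn
  rot[7] = mommmmonoonnnmo$ononnno
  rot[8] = ommmmonoonnnmo$ononnnom
  rot[9] = mmmmonoonnnmo$ononnnomo
  rot[10] = mmmonoonnnmo$ononnnomom
  rot[11] = mmonoonnnmo$ononnnomomm
  rot[12] = monoonnnmo$ononnnomommm
  rot[13] = onoonnnmo$ononnnomommmm
  rot[14] = noonnnmo$ononnnomommmmo
  rot[15] = oonnnmo$ononnnomommmmon
  rot[16] = onnnmo$ononnnomommmmono
  rot[17] = nnnmo$ononnnomommmmonoo
  rot[18] = nnmo$ononnnomommmmonoon
  rot[19] = nmo$ononnnomommmmonoonn
  rot[20] = mo$ononnnomommmmonoonnn
  rot[21] = o$ononnnomommmmonoonnnm
  rot[22] = $ononnnomommmmonoonnnmo
Sorted (with $ < everything):
  sorted[0] = $ononnnomommmmonoonnnmo
  sorted[1] = mmmmonoonnnmo$ononnnomo
  sorted[2] = mmmonoonnnmo$ononnnomom
  sorted[3] = mmonoonnnmo$ononnnomomm
  sorted[4] = mo$ononnnomommmmonoonnn
  sorted[5] = mommmmonoonnnmo$ononnno
  sorted[6] = monoonnnmo$ononnnomommm
  sorted[7] = nmo$ononnnomommmmonoonn
  sorted[8] = nnmo$ononnnomommmmonoon
  sorted[9] = nnnmo$ononnnomommmmonoo
  sorted[10] = nnnomommmmonoonnnmo$ono
  sorted[11] = nnomommmmonoonnnmo$onon
  sorted[12] = nomommmmonoonnnmo$ononn
  sorted[13] = nonnnomommmmonoonnnmo$o
  sorted[14] = noonnnmo$ononnnomommmmo
  sorted[15] = o$ononnnomommmmonoonnnm
  sorted[16] = ommmmonoonnnmo$ononnnom
  sorted[17] = omommmmonoonnnmo$ononnn
  sorted[18] = onnnmo$ononnnomommmmono
  sorted[19] = onnnomommmmonoonnnmo$on
  sorted[20] = ononnnomommmmonoonnnmo$
  sorted[21] = onoonnnmo$ononnnomommmm
  sorted[22] = oonnnmo$ononnnomommmmon
sorted[22] = oonnnmo$ononnnomommmmon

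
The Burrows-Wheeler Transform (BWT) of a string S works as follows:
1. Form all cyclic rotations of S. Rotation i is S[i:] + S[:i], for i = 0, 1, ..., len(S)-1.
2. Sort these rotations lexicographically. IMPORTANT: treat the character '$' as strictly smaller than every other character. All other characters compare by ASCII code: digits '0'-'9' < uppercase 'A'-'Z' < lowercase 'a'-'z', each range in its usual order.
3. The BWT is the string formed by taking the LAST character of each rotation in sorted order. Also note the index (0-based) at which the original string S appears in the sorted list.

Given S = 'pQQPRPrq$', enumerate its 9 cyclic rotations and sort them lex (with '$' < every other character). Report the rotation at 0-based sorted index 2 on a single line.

All 9 rotations (rotation i = S[i:]+S[:i]):
  rot[0] = pQQPRPrq$
  rot[1] = QQPRPrq$p
  rot[2] = QPRPrq$pQ
  rot[3] = PRPrq$pQQ
  rot[4] = RPrq$pQQP
  rot[5] = Prq$pQQPR
  rot[6] = rq$pQQPRP
  rot[7] = q$pQQPRPr
  rot[8] = $pQQPRPrq
Sorted (with $ < everything):
  sorted[0] = $pQQPRPrq
  sorted[1] = PRPrq$pQQ
  sorted[2] = Prq$pQQPR
  sorted[3] = QPRPrq$pQ
  sorted[4] = QQPRPrq$p
  sorted[5] = RPrq$pQQP
  sorted[6] = pQQPRPrq$
  sorted[7] = q$pQQPRPr
  sorted[8] = rq$pQQPRP
sorted[2] = Prq$pQQPR

Answer: Prq$pQQPR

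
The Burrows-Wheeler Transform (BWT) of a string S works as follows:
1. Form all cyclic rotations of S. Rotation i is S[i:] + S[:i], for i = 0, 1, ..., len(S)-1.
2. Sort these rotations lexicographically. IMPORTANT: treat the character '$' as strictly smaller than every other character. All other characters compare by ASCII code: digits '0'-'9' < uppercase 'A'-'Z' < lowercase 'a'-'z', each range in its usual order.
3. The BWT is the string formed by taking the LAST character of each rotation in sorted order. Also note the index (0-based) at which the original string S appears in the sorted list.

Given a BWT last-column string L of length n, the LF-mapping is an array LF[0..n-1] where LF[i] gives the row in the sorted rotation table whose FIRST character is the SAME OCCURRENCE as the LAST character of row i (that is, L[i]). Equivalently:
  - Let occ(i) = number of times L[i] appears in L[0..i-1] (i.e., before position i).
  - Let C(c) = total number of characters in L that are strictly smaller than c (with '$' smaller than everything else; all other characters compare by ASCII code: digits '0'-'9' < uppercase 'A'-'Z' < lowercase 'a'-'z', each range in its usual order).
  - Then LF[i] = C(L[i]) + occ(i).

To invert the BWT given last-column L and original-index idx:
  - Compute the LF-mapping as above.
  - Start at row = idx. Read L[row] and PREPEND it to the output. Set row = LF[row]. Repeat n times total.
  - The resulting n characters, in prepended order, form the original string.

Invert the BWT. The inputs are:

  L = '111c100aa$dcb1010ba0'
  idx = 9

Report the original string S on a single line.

LF mapping: 6 7 8 17 9 1 2 12 13 0 19 18 15 10 3 11 4 16 14 5
Walk LF starting at row 9, prepending L[row]:
  step 1: row=9, L[9]='$', prepend. Next row=LF[9]=0
  step 2: row=0, L[0]='1', prepend. Next row=LF[0]=6
  step 3: row=6, L[6]='0', prepend. Next row=LF[6]=2
  step 4: row=2, L[2]='1', prepend. Next row=LF[2]=8
  step 5: row=8, L[8]='a', prepend. Next row=LF[8]=13
  step 6: row=13, L[13]='1', prepend. Next row=LF[13]=10
  step 7: row=10, L[10]='d', prepend. Next row=LF[10]=19
  step 8: row=19, L[19]='0', prepend. Next row=LF[19]=5
  step 9: row=5, L[5]='0', prepend. Next row=LF[5]=1
  step 10: row=1, L[1]='1', prepend. Next row=LF[1]=7
  step 11: row=7, L[7]='a', prepend. Next row=LF[7]=12
  step 12: row=12, L[12]='b', prepend. Next row=LF[12]=15
  step 13: row=15, L[15]='1', prepend. Next row=LF[15]=11
  step 14: row=11, L[11]='c', prepend. Next row=LF[11]=18
  step 15: row=18, L[18]='a', prepend. Next row=LF[18]=14
  step 16: row=14, L[14]='0', prepend. Next row=LF[14]=3
  step 17: row=3, L[3]='c', prepend. Next row=LF[3]=17
  step 18: row=17, L[17]='b', prepend. Next row=LF[17]=16
  step 19: row=16, L[16]='0', prepend. Next row=LF[16]=4
  step 20: row=4, L[4]='1', prepend. Next row=LF[4]=9
Reversed output: 10bc0ac1ba100d1a101$

Answer: 10bc0ac1ba100d1a101$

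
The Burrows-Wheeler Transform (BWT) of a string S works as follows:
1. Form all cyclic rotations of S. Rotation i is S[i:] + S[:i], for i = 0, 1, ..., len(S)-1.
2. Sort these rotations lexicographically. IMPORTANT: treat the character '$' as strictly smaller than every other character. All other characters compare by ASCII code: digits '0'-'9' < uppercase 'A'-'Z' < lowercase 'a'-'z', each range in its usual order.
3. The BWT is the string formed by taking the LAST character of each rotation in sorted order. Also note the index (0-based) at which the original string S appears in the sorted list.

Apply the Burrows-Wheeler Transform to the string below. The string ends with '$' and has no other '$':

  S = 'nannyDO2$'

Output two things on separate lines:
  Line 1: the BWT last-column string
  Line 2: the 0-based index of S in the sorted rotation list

All 9 rotations (rotation i = S[i:]+S[:i]):
  rot[0] = nannyDO2$
  rot[1] = annyDO2$n
  rot[2] = nnyDO2$na
  rot[3] = nyDO2$nan
  rot[4] = yDO2$nann
  rot[5] = DO2$nanny
  rot[6] = O2$nannyD
  rot[7] = 2$nannyDO
  rot[8] = $nannyDO2
Sorted (with $ < everything):
  sorted[0] = $nannyDO2  (last char: '2')
  sorted[1] = 2$nannyDO  (last char: 'O')
  sorted[2] = DO2$nanny  (last char: 'y')
  sorted[3] = O2$nannyD  (last char: 'D')
  sorted[4] = annyDO2$n  (last char: 'n')
  sorted[5] = nannyDO2$  (last char: '$')
  sorted[6] = nnyDO2$na  (last char: 'a')
  sorted[7] = nyDO2$nan  (last char: 'n')
  sorted[8] = yDO2$nann  (last char: 'n')
Last column: 2OyDn$ann
Original string S is at sorted index 5

Answer: 2OyDn$ann
5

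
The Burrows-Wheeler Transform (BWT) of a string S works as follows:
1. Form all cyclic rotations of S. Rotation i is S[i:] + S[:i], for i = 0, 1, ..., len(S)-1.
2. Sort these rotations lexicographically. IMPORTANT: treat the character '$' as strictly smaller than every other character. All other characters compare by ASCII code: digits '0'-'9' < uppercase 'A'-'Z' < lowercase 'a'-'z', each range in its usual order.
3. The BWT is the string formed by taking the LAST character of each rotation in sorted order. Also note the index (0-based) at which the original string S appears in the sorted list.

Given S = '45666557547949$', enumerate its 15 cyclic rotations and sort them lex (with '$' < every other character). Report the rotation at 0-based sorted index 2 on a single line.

All 15 rotations (rotation i = S[i:]+S[:i]):
  rot[0] = 45666557547949$
  rot[1] = 5666557547949$4
  rot[2] = 666557547949$45
  rot[3] = 66557547949$456
  rot[4] = 6557547949$4566
  rot[5] = 557547949$45666
  rot[6] = 57547949$456665
  rot[7] = 7547949$4566655
  rot[8] = 547949$45666557
  rot[9] = 47949$456665575
  rot[10] = 7949$4566655754
  rot[11] = 949$45666557547
  rot[12] = 49$456665575479
  rot[13] = 9$4566655754794
  rot[14] = $45666557547949
Sorted (with $ < everything):
  sorted[0] = $45666557547949
  sorted[1] = 45666557547949$
  sorted[2] = 47949$456665575
  sorted[3] = 49$456665575479
  sorted[4] = 547949$45666557
  sorted[5] = 557547949$45666
  sorted[6] = 5666557547949$4
  sorted[7] = 57547949$456665
  sorted[8] = 6557547949$4566
  sorted[9] = 66557547949$456
  sorted[10] = 666557547949$45
  sorted[11] = 7547949$4566655
  sorted[12] = 7949$4566655754
  sorted[13] = 9$4566655754794
  sorted[14] = 949$45666557547
sorted[2] = 47949$456665575

Answer: 47949$456665575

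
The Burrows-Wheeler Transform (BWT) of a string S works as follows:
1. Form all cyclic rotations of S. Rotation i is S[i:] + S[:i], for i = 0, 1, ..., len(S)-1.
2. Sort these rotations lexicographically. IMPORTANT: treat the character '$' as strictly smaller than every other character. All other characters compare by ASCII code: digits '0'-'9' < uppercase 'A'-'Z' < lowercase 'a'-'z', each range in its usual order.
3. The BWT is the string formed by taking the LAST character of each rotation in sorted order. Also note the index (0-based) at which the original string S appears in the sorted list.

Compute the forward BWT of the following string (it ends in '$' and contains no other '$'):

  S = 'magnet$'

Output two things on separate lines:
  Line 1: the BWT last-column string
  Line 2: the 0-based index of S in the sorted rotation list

All 7 rotations (rotation i = S[i:]+S[:i]):
  rot[0] = magnet$
  rot[1] = agnet$m
  rot[2] = gnet$ma
  rot[3] = net$mag
  rot[4] = et$magn
  rot[5] = t$magne
  rot[6] = $magnet
Sorted (with $ < everything):
  sorted[0] = $magnet  (last char: 't')
  sorted[1] = agnet$m  (last char: 'm')
  sorted[2] = et$magn  (last char: 'n')
  sorted[3] = gnet$ma  (last char: 'a')
  sorted[4] = magnet$  (last char: '$')
  sorted[5] = net$mag  (last char: 'g')
  sorted[6] = t$magne  (last char: 'e')
Last column: tmna$ge
Original string S is at sorted index 4

Answer: tmna$ge
4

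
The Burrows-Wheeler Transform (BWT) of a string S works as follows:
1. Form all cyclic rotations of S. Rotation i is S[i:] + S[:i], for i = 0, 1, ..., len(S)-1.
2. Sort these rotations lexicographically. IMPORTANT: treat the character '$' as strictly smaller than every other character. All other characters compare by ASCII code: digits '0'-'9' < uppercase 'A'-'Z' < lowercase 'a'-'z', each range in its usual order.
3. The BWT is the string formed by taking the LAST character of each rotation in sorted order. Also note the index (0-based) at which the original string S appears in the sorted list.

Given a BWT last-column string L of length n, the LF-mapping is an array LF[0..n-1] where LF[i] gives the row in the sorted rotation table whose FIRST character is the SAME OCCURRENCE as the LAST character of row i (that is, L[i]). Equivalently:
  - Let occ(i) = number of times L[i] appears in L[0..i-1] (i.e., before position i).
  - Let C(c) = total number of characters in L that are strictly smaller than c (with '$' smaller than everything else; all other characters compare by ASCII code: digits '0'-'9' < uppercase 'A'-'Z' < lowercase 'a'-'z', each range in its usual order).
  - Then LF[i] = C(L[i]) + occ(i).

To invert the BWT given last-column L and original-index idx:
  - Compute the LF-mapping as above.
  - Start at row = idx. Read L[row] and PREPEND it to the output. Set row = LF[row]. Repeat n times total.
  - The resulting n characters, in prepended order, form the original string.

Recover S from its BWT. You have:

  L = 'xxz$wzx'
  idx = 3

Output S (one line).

Answer: xwxzzx$

Derivation:
LF mapping: 2 3 5 0 1 6 4
Walk LF starting at row 3, prepending L[row]:
  step 1: row=3, L[3]='$', prepend. Next row=LF[3]=0
  step 2: row=0, L[0]='x', prepend. Next row=LF[0]=2
  step 3: row=2, L[2]='z', prepend. Next row=LF[2]=5
  step 4: row=5, L[5]='z', prepend. Next row=LF[5]=6
  step 5: row=6, L[6]='x', prepend. Next row=LF[6]=4
  step 6: row=4, L[4]='w', prepend. Next row=LF[4]=1
  step 7: row=1, L[1]='x', prepend. Next row=LF[1]=3
Reversed output: xwxzzx$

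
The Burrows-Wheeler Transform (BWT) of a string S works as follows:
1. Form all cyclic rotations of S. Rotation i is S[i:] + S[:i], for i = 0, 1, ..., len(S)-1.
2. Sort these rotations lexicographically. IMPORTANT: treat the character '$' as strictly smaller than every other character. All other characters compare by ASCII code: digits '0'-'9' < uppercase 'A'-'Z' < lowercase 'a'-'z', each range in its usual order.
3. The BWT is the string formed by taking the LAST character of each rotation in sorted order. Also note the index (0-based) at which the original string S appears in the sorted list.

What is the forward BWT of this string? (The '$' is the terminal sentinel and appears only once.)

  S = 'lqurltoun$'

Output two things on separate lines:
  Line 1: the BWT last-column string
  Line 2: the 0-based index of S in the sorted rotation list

Answer: n$rutluloq
1

Derivation:
All 10 rotations (rotation i = S[i:]+S[:i]):
  rot[0] = lqurltoun$
  rot[1] = qurltoun$l
  rot[2] = urltoun$lq
  rot[3] = rltoun$lqu
  rot[4] = ltoun$lqur
  rot[5] = toun$lqurl
  rot[6] = oun$lqurlt
  rot[7] = un$lqurlto
  rot[8] = n$lqurltou
  rot[9] = $lqurltoun
Sorted (with $ < everything):
  sorted[0] = $lqurltoun  (last char: 'n')
  sorted[1] = lqurltoun$  (last char: '$')
  sorted[2] = ltoun$lqur  (last char: 'r')
  sorted[3] = n$lqurltou  (last char: 'u')
  sorted[4] = oun$lqurlt  (last char: 't')
  sorted[5] = qurltoun$l  (last char: 'l')
  sorted[6] = rltoun$lqu  (last char: 'u')
  sorted[7] = toun$lqurl  (last char: 'l')
  sorted[8] = un$lqurlto  (last char: 'o')
  sorted[9] = urltoun$lq  (last char: 'q')
Last column: n$rutluloq
Original string S is at sorted index 1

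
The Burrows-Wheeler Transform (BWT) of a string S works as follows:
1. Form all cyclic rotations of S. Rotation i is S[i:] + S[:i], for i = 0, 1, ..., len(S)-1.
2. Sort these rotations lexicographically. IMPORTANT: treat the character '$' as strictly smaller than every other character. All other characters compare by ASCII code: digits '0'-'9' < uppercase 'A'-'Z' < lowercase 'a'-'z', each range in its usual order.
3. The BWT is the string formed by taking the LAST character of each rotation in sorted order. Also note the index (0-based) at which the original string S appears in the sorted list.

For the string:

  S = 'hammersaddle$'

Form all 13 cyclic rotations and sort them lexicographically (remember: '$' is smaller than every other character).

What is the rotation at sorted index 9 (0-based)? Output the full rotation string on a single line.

Answer: mersaddle$ham

Derivation:
All 13 rotations (rotation i = S[i:]+S[:i]):
  rot[0] = hammersaddle$
  rot[1] = ammersaddle$h
  rot[2] = mmersaddle$ha
  rot[3] = mersaddle$ham
  rot[4] = ersaddle$hamm
  rot[5] = rsaddle$hamme
  rot[6] = saddle$hammer
  rot[7] = addle$hammers
  rot[8] = ddle$hammersa
  rot[9] = dle$hammersad
  rot[10] = le$hammersadd
  rot[11] = e$hammersaddl
  rot[12] = $hammersaddle
Sorted (with $ < everything):
  sorted[0] = $hammersaddle
  sorted[1] = addle$hammers
  sorted[2] = ammersaddle$h
  sorted[3] = ddle$hammersa
  sorted[4] = dle$hammersad
  sorted[5] = e$hammersaddl
  sorted[6] = ersaddle$hamm
  sorted[7] = hammersaddle$
  sorted[8] = le$hammersadd
  sorted[9] = mersaddle$ham
  sorted[10] = mmersaddle$ha
  sorted[11] = rsaddle$hamme
  sorted[12] = saddle$hammer
sorted[9] = mersaddle$ham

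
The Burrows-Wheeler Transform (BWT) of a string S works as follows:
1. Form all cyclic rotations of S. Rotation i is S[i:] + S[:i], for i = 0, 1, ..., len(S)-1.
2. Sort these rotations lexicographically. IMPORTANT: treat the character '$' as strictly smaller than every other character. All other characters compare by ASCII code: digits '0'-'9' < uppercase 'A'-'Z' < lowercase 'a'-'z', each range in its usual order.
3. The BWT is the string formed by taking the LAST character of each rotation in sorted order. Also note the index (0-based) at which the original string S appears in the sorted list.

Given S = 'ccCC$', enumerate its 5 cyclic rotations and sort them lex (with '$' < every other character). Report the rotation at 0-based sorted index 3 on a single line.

Answer: cCC$c

Derivation:
All 5 rotations (rotation i = S[i:]+S[:i]):
  rot[0] = ccCC$
  rot[1] = cCC$c
  rot[2] = CC$cc
  rot[3] = C$ccC
  rot[4] = $ccCC
Sorted (with $ < everything):
  sorted[0] = $ccCC
  sorted[1] = C$ccC
  sorted[2] = CC$cc
  sorted[3] = cCC$c
  sorted[4] = ccCC$
sorted[3] = cCC$c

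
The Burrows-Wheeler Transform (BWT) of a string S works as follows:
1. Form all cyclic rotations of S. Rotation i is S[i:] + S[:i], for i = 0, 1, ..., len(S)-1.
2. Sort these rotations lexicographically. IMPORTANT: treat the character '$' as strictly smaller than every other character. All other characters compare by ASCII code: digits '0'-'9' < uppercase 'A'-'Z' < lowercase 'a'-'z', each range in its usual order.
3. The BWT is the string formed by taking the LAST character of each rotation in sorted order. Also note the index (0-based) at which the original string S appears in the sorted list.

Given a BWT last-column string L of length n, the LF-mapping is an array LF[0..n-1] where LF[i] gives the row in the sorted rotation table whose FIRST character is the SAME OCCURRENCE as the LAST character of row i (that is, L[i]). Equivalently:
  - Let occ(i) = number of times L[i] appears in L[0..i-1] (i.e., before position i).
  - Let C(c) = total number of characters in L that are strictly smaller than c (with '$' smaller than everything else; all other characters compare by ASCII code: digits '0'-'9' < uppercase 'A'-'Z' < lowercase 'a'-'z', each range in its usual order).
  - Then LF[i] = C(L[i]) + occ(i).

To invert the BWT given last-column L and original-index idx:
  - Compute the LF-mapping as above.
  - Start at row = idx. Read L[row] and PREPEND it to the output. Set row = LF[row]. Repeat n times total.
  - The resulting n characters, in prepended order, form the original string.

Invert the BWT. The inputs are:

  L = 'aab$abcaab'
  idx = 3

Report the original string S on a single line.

LF mapping: 1 2 6 0 3 7 9 4 5 8
Walk LF starting at row 3, prepending L[row]:
  step 1: row=3, L[3]='$', prepend. Next row=LF[3]=0
  step 2: row=0, L[0]='a', prepend. Next row=LF[0]=1
  step 3: row=1, L[1]='a', prepend. Next row=LF[1]=2
  step 4: row=2, L[2]='b', prepend. Next row=LF[2]=6
  step 5: row=6, L[6]='c', prepend. Next row=LF[6]=9
  step 6: row=9, L[9]='b', prepend. Next row=LF[9]=8
  step 7: row=8, L[8]='a', prepend. Next row=LF[8]=5
  step 8: row=5, L[5]='b', prepend. Next row=LF[5]=7
  step 9: row=7, L[7]='a', prepend. Next row=LF[7]=4
  step 10: row=4, L[4]='a', prepend. Next row=LF[4]=3
Reversed output: aababcbaa$

Answer: aababcbaa$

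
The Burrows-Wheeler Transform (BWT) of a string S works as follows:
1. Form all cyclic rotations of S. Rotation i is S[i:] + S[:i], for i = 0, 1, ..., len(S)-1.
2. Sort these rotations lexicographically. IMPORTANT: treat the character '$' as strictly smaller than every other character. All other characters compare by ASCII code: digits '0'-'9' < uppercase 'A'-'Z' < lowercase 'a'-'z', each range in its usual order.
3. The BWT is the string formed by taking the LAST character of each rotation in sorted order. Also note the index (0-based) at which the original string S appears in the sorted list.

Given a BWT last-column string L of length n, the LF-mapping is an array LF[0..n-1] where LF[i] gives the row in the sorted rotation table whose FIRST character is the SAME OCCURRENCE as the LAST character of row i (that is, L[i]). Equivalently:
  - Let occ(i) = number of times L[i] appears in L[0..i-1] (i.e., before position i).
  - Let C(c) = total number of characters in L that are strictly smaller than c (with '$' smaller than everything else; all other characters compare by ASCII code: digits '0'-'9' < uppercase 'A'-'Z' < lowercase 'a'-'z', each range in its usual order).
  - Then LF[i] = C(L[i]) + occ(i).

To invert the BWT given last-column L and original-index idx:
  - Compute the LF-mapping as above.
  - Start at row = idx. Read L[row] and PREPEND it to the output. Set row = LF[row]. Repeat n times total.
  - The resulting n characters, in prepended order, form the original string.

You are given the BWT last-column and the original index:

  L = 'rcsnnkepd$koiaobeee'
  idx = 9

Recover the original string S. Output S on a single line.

LF mapping: 17 3 18 12 13 10 5 16 4 0 11 14 9 1 15 2 6 7 8
Walk LF starting at row 9, prepending L[row]:
  step 1: row=9, L[9]='$', prepend. Next row=LF[9]=0
  step 2: row=0, L[0]='r', prepend. Next row=LF[0]=17
  step 3: row=17, L[17]='e', prepend. Next row=LF[17]=7
  step 4: row=7, L[7]='p', prepend. Next row=LF[7]=16
  step 5: row=16, L[16]='e', prepend. Next row=LF[16]=6
  step 6: row=6, L[6]='e', prepend. Next row=LF[6]=5
  step 7: row=5, L[5]='k', prepend. Next row=LF[5]=10
  step 8: row=10, L[10]='k', prepend. Next row=LF[10]=11
  step 9: row=11, L[11]='o', prepend. Next row=LF[11]=14
  step 10: row=14, L[14]='o', prepend. Next row=LF[14]=15
  step 11: row=15, L[15]='b', prepend. Next row=LF[15]=2
  step 12: row=2, L[2]='s', prepend. Next row=LF[2]=18
  step 13: row=18, L[18]='e', prepend. Next row=LF[18]=8
  step 14: row=8, L[8]='d', prepend. Next row=LF[8]=4
  step 15: row=4, L[4]='n', prepend. Next row=LF[4]=13
  step 16: row=13, L[13]='a', prepend. Next row=LF[13]=1
  step 17: row=1, L[1]='c', prepend. Next row=LF[1]=3
  step 18: row=3, L[3]='n', prepend. Next row=LF[3]=12
  step 19: row=12, L[12]='i', prepend. Next row=LF[12]=9
Reversed output: incandesbookkeeper$

Answer: incandesbookkeeper$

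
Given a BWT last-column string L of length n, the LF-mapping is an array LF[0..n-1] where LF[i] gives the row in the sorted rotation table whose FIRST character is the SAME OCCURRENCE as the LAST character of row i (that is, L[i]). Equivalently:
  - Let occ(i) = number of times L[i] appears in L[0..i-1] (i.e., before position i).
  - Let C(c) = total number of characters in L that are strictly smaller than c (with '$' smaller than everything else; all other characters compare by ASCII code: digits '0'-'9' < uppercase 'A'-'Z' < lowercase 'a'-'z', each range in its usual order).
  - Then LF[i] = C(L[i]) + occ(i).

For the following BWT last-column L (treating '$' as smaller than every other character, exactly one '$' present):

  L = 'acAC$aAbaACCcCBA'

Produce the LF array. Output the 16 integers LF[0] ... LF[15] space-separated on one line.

Char counts: '$':1, 'A':4, 'B':1, 'C':4, 'a':3, 'b':1, 'c':2
C (first-col start): C('$')=0, C('A')=1, C('B')=5, C('C')=6, C('a')=10, C('b')=13, C('c')=14
L[0]='a': occ=0, LF[0]=C('a')+0=10+0=10
L[1]='c': occ=0, LF[1]=C('c')+0=14+0=14
L[2]='A': occ=0, LF[2]=C('A')+0=1+0=1
L[3]='C': occ=0, LF[3]=C('C')+0=6+0=6
L[4]='$': occ=0, LF[4]=C('$')+0=0+0=0
L[5]='a': occ=1, LF[5]=C('a')+1=10+1=11
L[6]='A': occ=1, LF[6]=C('A')+1=1+1=2
L[7]='b': occ=0, LF[7]=C('b')+0=13+0=13
L[8]='a': occ=2, LF[8]=C('a')+2=10+2=12
L[9]='A': occ=2, LF[9]=C('A')+2=1+2=3
L[10]='C': occ=1, LF[10]=C('C')+1=6+1=7
L[11]='C': occ=2, LF[11]=C('C')+2=6+2=8
L[12]='c': occ=1, LF[12]=C('c')+1=14+1=15
L[13]='C': occ=3, LF[13]=C('C')+3=6+3=9
L[14]='B': occ=0, LF[14]=C('B')+0=5+0=5
L[15]='A': occ=3, LF[15]=C('A')+3=1+3=4

Answer: 10 14 1 6 0 11 2 13 12 3 7 8 15 9 5 4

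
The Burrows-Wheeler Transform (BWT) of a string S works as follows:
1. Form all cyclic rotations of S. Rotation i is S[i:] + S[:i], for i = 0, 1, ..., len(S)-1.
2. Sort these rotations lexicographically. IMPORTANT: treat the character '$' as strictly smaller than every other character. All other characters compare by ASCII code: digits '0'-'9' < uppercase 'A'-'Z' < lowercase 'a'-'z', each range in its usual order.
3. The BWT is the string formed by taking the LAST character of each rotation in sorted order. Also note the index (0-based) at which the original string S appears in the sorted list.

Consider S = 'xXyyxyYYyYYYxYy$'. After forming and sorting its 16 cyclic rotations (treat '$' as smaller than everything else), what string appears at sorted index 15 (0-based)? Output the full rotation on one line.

Answer: yyxyYYyYYYxYy$xX

Derivation:
All 16 rotations (rotation i = S[i:]+S[:i]):
  rot[0] = xXyyxyYYyYYYxYy$
  rot[1] = XyyxyYYyYYYxYy$x
  rot[2] = yyxyYYyYYYxYy$xX
  rot[3] = yxyYYyYYYxYy$xXy
  rot[4] = xyYYyYYYxYy$xXyy
  rot[5] = yYYyYYYxYy$xXyyx
  rot[6] = YYyYYYxYy$xXyyxy
  rot[7] = YyYYYxYy$xXyyxyY
  rot[8] = yYYYxYy$xXyyxyYY
  rot[9] = YYYxYy$xXyyxyYYy
  rot[10] = YYxYy$xXyyxyYYyY
  rot[11] = YxYy$xXyyxyYYyYY
  rot[12] = xYy$xXyyxyYYyYYY
  rot[13] = Yy$xXyyxyYYyYYYx
  rot[14] = y$xXyyxyYYyYYYxY
  rot[15] = $xXyyxyYYyYYYxYy
Sorted (with $ < everything):
  sorted[0] = $xXyyxyYYyYYYxYy
  sorted[1] = XyyxyYYyYYYxYy$x
  sorted[2] = YYYxYy$xXyyxyYYy
  sorted[3] = YYxYy$xXyyxyYYyY
  sorted[4] = YYyYYYxYy$xXyyxy
  sorted[5] = YxYy$xXyyxyYYyYY
  sorted[6] = Yy$xXyyxyYYyYYYx
  sorted[7] = YyYYYxYy$xXyyxyY
  sorted[8] = xXyyxyYYyYYYxYy$
  sorted[9] = xYy$xXyyxyYYyYYY
  sorted[10] = xyYYyYYYxYy$xXyy
  sorted[11] = y$xXyyxyYYyYYYxY
  sorted[12] = yYYYxYy$xXyyxyYY
  sorted[13] = yYYyYYYxYy$xXyyx
  sorted[14] = yxyYYyYYYxYy$xXy
  sorted[15] = yyxyYYyYYYxYy$xX
sorted[15] = yyxyYYyYYYxYy$xX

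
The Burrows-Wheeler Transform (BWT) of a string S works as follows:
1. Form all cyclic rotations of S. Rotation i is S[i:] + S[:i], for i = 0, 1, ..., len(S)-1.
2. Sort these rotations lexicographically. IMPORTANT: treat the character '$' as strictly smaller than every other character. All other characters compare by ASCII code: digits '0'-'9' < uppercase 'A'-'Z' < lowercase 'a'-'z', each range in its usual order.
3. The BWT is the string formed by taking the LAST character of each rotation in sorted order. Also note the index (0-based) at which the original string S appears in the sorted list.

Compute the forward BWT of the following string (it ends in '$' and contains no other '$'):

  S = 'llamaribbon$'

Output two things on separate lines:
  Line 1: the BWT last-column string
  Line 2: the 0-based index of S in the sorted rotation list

Answer: nlmibrl$aoba
7

Derivation:
All 12 rotations (rotation i = S[i:]+S[:i]):
  rot[0] = llamaribbon$
  rot[1] = lamaribbon$l
  rot[2] = amaribbon$ll
  rot[3] = maribbon$lla
  rot[4] = aribbon$llam
  rot[5] = ribbon$llama
  rot[6] = ibbon$llamar
  rot[7] = bbon$llamari
  rot[8] = bon$llamarib
  rot[9] = on$llamaribb
  rot[10] = n$llamaribbo
  rot[11] = $llamaribbon
Sorted (with $ < everything):
  sorted[0] = $llamaribbon  (last char: 'n')
  sorted[1] = amaribbon$ll  (last char: 'l')
  sorted[2] = aribbon$llam  (last char: 'm')
  sorted[3] = bbon$llamari  (last char: 'i')
  sorted[4] = bon$llamarib  (last char: 'b')
  sorted[5] = ibbon$llamar  (last char: 'r')
  sorted[6] = lamaribbon$l  (last char: 'l')
  sorted[7] = llamaribbon$  (last char: '$')
  sorted[8] = maribbon$lla  (last char: 'a')
  sorted[9] = n$llamaribbo  (last char: 'o')
  sorted[10] = on$llamaribb  (last char: 'b')
  sorted[11] = ribbon$llama  (last char: 'a')
Last column: nlmibrl$aoba
Original string S is at sorted index 7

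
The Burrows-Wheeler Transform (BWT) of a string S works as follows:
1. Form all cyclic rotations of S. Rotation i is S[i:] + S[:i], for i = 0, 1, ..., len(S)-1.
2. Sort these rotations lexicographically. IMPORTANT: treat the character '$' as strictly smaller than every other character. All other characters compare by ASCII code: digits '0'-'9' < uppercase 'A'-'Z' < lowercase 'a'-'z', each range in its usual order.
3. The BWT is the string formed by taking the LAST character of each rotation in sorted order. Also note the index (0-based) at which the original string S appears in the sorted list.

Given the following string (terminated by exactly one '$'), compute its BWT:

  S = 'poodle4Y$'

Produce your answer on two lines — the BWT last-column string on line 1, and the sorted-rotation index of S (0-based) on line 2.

Answer: Ye4oldop$
8

Derivation:
All 9 rotations (rotation i = S[i:]+S[:i]):
  rot[0] = poodle4Y$
  rot[1] = oodle4Y$p
  rot[2] = odle4Y$po
  rot[3] = dle4Y$poo
  rot[4] = le4Y$pood
  rot[5] = e4Y$poodl
  rot[6] = 4Y$poodle
  rot[7] = Y$poodle4
  rot[8] = $poodle4Y
Sorted (with $ < everything):
  sorted[0] = $poodle4Y  (last char: 'Y')
  sorted[1] = 4Y$poodle  (last char: 'e')
  sorted[2] = Y$poodle4  (last char: '4')
  sorted[3] = dle4Y$poo  (last char: 'o')
  sorted[4] = e4Y$poodl  (last char: 'l')
  sorted[5] = le4Y$pood  (last char: 'd')
  sorted[6] = odle4Y$po  (last char: 'o')
  sorted[7] = oodle4Y$p  (last char: 'p')
  sorted[8] = poodle4Y$  (last char: '$')
Last column: Ye4oldop$
Original string S is at sorted index 8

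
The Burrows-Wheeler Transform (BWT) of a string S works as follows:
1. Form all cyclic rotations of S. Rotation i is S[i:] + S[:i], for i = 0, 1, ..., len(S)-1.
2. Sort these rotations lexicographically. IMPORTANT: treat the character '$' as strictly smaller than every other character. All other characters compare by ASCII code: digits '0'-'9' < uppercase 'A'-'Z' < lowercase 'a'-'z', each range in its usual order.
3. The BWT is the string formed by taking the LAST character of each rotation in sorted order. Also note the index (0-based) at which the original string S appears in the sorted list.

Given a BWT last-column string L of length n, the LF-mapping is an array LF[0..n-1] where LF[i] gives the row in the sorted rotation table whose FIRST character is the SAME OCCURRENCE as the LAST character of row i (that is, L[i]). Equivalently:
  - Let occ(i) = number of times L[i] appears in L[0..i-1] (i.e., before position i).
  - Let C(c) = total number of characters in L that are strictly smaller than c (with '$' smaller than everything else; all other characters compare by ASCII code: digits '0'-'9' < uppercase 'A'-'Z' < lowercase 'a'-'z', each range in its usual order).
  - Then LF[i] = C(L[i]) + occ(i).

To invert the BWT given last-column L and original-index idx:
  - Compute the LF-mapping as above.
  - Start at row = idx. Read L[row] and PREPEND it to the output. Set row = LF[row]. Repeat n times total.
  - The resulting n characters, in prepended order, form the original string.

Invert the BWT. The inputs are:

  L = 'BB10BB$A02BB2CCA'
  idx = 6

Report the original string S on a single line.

LF mapping: 8 9 3 1 10 11 0 6 2 4 12 13 5 14 15 7
Walk LF starting at row 6, prepending L[row]:
  step 1: row=6, L[6]='$', prepend. Next row=LF[6]=0
  step 2: row=0, L[0]='B', prepend. Next row=LF[0]=8
  step 3: row=8, L[8]='0', prepend. Next row=LF[8]=2
  step 4: row=2, L[2]='1', prepend. Next row=LF[2]=3
  step 5: row=3, L[3]='0', prepend. Next row=LF[3]=1
  step 6: row=1, L[1]='B', prepend. Next row=LF[1]=9
  step 7: row=9, L[9]='2', prepend. Next row=LF[9]=4
  step 8: row=4, L[4]='B', prepend. Next row=LF[4]=10
  step 9: row=10, L[10]='B', prepend. Next row=LF[10]=12
  step 10: row=12, L[12]='2', prepend. Next row=LF[12]=5
  step 11: row=5, L[5]='B', prepend. Next row=LF[5]=11
  step 12: row=11, L[11]='B', prepend. Next row=LF[11]=13
  step 13: row=13, L[13]='C', prepend. Next row=LF[13]=14
  step 14: row=14, L[14]='C', prepend. Next row=LF[14]=15
  step 15: row=15, L[15]='A', prepend. Next row=LF[15]=7
  step 16: row=7, L[7]='A', prepend. Next row=LF[7]=6
Reversed output: AACCBB2BB2B010B$

Answer: AACCBB2BB2B010B$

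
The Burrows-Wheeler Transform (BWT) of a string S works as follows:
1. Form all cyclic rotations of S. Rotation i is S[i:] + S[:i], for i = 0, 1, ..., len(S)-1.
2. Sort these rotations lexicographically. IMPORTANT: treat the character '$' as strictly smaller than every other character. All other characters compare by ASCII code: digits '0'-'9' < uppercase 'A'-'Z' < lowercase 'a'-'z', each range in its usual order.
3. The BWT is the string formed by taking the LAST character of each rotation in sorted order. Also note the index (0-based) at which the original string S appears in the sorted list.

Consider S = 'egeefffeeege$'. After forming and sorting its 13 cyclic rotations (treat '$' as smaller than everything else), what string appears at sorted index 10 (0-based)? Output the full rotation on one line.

All 13 rotations (rotation i = S[i:]+S[:i]):
  rot[0] = egeefffeeege$
  rot[1] = geefffeeege$e
  rot[2] = eefffeeege$eg
  rot[3] = efffeeege$ege
  rot[4] = fffeeege$egee
  rot[5] = ffeeege$egeef
  rot[6] = feeege$egeeff
  rot[7] = eeege$egeefff
  rot[8] = eege$egeefffe
  rot[9] = ege$egeefffee
  rot[10] = ge$egeefffeee
  rot[11] = e$egeefffeeeg
  rot[12] = $egeefffeeege
Sorted (with $ < everything):
  sorted[0] = $egeefffeeege
  sorted[1] = e$egeefffeeeg
  sorted[2] = eeege$egeefff
  sorted[3] = eefffeeege$eg
  sorted[4] = eege$egeefffe
  sorted[5] = efffeeege$ege
  sorted[6] = ege$egeefffee
  sorted[7] = egeefffeeege$
  sorted[8] = feeege$egeeff
  sorted[9] = ffeeege$egeef
  sorted[10] = fffeeege$egee
  sorted[11] = ge$egeefffeee
  sorted[12] = geefffeeege$e
sorted[10] = fffeeege$egee

Answer: fffeeege$egee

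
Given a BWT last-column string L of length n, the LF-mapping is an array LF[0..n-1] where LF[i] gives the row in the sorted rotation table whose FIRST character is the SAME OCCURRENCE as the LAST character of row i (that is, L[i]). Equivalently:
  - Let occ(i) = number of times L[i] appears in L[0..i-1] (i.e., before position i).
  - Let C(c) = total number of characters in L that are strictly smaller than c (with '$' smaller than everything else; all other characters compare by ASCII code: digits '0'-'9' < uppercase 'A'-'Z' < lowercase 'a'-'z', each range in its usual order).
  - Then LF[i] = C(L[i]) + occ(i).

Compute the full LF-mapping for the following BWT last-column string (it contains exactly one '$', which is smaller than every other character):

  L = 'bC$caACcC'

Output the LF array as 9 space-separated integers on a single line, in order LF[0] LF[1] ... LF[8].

Answer: 6 2 0 7 5 1 3 8 4

Derivation:
Char counts: '$':1, 'A':1, 'C':3, 'a':1, 'b':1, 'c':2
C (first-col start): C('$')=0, C('A')=1, C('C')=2, C('a')=5, C('b')=6, C('c')=7
L[0]='b': occ=0, LF[0]=C('b')+0=6+0=6
L[1]='C': occ=0, LF[1]=C('C')+0=2+0=2
L[2]='$': occ=0, LF[2]=C('$')+0=0+0=0
L[3]='c': occ=0, LF[3]=C('c')+0=7+0=7
L[4]='a': occ=0, LF[4]=C('a')+0=5+0=5
L[5]='A': occ=0, LF[5]=C('A')+0=1+0=1
L[6]='C': occ=1, LF[6]=C('C')+1=2+1=3
L[7]='c': occ=1, LF[7]=C('c')+1=7+1=8
L[8]='C': occ=2, LF[8]=C('C')+2=2+2=4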